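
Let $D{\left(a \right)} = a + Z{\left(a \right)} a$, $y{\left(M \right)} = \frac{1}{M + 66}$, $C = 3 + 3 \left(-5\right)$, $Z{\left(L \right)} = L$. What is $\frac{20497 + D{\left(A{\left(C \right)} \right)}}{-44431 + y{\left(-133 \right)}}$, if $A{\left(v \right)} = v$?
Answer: $- \frac{1382143}{2976878} \approx -0.46429$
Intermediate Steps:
$C = -12$ ($C = 3 - 15 = -12$)
$y{\left(M \right)} = \frac{1}{66 + M}$
$D{\left(a \right)} = a + a^{2}$ ($D{\left(a \right)} = a + a a = a + a^{2}$)
$\frac{20497 + D{\left(A{\left(C \right)} \right)}}{-44431 + y{\left(-133 \right)}} = \frac{20497 - 12 \left(1 - 12\right)}{-44431 + \frac{1}{66 - 133}} = \frac{20497 - -132}{-44431 + \frac{1}{-67}} = \frac{20497 + 132}{-44431 - \frac{1}{67}} = \frac{20629}{- \frac{2976878}{67}} = 20629 \left(- \frac{67}{2976878}\right) = - \frac{1382143}{2976878}$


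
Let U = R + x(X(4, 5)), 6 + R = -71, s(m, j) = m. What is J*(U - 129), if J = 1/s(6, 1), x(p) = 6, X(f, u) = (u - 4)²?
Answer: -100/3 ≈ -33.333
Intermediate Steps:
X(f, u) = (-4 + u)²
R = -77 (R = -6 - 71 = -77)
U = -71 (U = -77 + 6 = -71)
J = ⅙ (J = 1/6 = ⅙ ≈ 0.16667)
J*(U - 129) = (-71 - 129)/6 = (⅙)*(-200) = -100/3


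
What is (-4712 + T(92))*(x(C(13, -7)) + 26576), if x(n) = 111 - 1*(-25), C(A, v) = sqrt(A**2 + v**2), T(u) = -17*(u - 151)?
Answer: -99074808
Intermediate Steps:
T(u) = 2567 - 17*u (T(u) = -17*(-151 + u) = 2567 - 17*u)
x(n) = 136 (x(n) = 111 + 25 = 136)
(-4712 + T(92))*(x(C(13, -7)) + 26576) = (-4712 + (2567 - 17*92))*(136 + 26576) = (-4712 + (2567 - 1564))*26712 = (-4712 + 1003)*26712 = -3709*26712 = -99074808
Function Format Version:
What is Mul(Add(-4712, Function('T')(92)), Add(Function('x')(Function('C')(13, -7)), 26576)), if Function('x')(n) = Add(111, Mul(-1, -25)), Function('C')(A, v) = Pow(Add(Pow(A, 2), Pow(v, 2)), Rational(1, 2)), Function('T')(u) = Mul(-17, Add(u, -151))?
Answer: -99074808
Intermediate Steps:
Function('T')(u) = Add(2567, Mul(-17, u)) (Function('T')(u) = Mul(-17, Add(-151, u)) = Add(2567, Mul(-17, u)))
Function('x')(n) = 136 (Function('x')(n) = Add(111, 25) = 136)
Mul(Add(-4712, Function('T')(92)), Add(Function('x')(Function('C')(13, -7)), 26576)) = Mul(Add(-4712, Add(2567, Mul(-17, 92))), Add(136, 26576)) = Mul(Add(-4712, Add(2567, -1564)), 26712) = Mul(Add(-4712, 1003), 26712) = Mul(-3709, 26712) = -99074808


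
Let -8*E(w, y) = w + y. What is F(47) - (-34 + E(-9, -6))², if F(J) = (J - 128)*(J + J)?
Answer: -553345/64 ≈ -8646.0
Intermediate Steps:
E(w, y) = -w/8 - y/8 (E(w, y) = -(w + y)/8 = -w/8 - y/8)
F(J) = 2*J*(-128 + J) (F(J) = (-128 + J)*(2*J) = 2*J*(-128 + J))
F(47) - (-34 + E(-9, -6))² = 2*47*(-128 + 47) - (-34 + (-⅛*(-9) - ⅛*(-6)))² = 2*47*(-81) - (-34 + (9/8 + ¾))² = -7614 - (-34 + 15/8)² = -7614 - (-257/8)² = -7614 - 1*66049/64 = -7614 - 66049/64 = -553345/64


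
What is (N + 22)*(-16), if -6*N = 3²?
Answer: -328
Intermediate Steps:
N = -3/2 (N = -⅙*3² = -⅙*9 = -3/2 ≈ -1.5000)
(N + 22)*(-16) = (-3/2 + 22)*(-16) = (41/2)*(-16) = -328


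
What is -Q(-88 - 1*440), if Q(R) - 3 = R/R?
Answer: -4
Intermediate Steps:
Q(R) = 4 (Q(R) = 3 + R/R = 3 + 1 = 4)
-Q(-88 - 1*440) = -1*4 = -4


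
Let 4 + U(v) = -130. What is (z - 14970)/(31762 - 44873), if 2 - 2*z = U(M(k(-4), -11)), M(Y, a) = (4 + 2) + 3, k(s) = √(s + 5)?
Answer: 14902/13111 ≈ 1.1366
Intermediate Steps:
k(s) = √(5 + s)
M(Y, a) = 9 (M(Y, a) = 6 + 3 = 9)
U(v) = -134 (U(v) = -4 - 130 = -134)
z = 68 (z = 1 - ½*(-134) = 1 + 67 = 68)
(z - 14970)/(31762 - 44873) = (68 - 14970)/(31762 - 44873) = -14902/(-13111) = -14902*(-1/13111) = 14902/13111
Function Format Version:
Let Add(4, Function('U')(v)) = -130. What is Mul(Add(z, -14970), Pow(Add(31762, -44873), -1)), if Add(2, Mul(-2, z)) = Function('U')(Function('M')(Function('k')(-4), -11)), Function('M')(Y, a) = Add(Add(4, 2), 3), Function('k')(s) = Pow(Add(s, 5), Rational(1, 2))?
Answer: Rational(14902, 13111) ≈ 1.1366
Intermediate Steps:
Function('k')(s) = Pow(Add(5, s), Rational(1, 2))
Function('M')(Y, a) = 9 (Function('M')(Y, a) = Add(6, 3) = 9)
Function('U')(v) = -134 (Function('U')(v) = Add(-4, -130) = -134)
z = 68 (z = Add(1, Mul(Rational(-1, 2), -134)) = Add(1, 67) = 68)
Mul(Add(z, -14970), Pow(Add(31762, -44873), -1)) = Mul(Add(68, -14970), Pow(Add(31762, -44873), -1)) = Mul(-14902, Pow(-13111, -1)) = Mul(-14902, Rational(-1, 13111)) = Rational(14902, 13111)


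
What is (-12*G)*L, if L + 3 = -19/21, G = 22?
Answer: 7216/7 ≈ 1030.9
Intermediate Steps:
L = -82/21 (L = -3 - 19/21 = -82/21 ≈ -3.9048)
(-12*G)*L = -12*22*(-82/21) = -264*(-82/21) = 7216/7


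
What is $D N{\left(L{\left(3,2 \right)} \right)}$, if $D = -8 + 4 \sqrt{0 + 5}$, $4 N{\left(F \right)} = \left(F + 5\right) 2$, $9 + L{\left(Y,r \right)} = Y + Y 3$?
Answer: $-32 + 16 \sqrt{5} \approx 3.7771$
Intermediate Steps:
$L{\left(Y,r \right)} = -9 + 4 Y$ ($L{\left(Y,r \right)} = -9 + \left(Y + Y 3\right) = -9 + \left(Y + 3 Y\right) = -9 + 4 Y$)
$N{\left(F \right)} = \frac{5}{2} + \frac{F}{2}$ ($N{\left(F \right)} = \frac{\left(F + 5\right) 2}{4} = \frac{\left(5 + F\right) 2}{4} = \frac{10 + 2 F}{4} = \frac{5}{2} + \frac{F}{2}$)
$D = -8 + 4 \sqrt{5} \approx 0.94427$
$D N{\left(L{\left(3,2 \right)} \right)} = \left(-8 + 4 \sqrt{5}\right) \left(\frac{5}{2} + \frac{-9 + 4 \cdot 3}{2}\right) = \left(-8 + 4 \sqrt{5}\right) \left(\frac{5}{2} + \frac{-9 + 12}{2}\right) = \left(-8 + 4 \sqrt{5}\right) \left(\frac{5}{2} + \frac{1}{2} \cdot 3\right) = \left(-8 + 4 \sqrt{5}\right) \left(\frac{5}{2} + \frac{3}{2}\right) = \left(-8 + 4 \sqrt{5}\right) 4 = -32 + 16 \sqrt{5}$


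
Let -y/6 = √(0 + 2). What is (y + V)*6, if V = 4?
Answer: 24 - 36*√2 ≈ -26.912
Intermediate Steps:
y = -6*√2 (y = -6*√(0 + 2) = -6*√2 ≈ -8.4853)
(y + V)*6 = (-6*√2 + 4)*6 = (4 - 6*√2)*6 = 24 - 36*√2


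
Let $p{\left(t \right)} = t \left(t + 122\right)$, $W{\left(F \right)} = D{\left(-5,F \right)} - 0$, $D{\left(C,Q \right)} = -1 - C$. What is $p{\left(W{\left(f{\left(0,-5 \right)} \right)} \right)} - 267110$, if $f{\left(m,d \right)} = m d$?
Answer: $-266606$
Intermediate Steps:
$f{\left(m,d \right)} = d m$
$W{\left(F \right)} = 4$ ($W{\left(F \right)} = \left(-1 - -5\right) - 0 = \left(-1 + 5\right) + 0 = 4 + 0 = 4$)
$p{\left(t \right)} = t \left(122 + t\right)$
$p{\left(W{\left(f{\left(0,-5 \right)} \right)} \right)} - 267110 = 4 \left(122 + 4\right) - 267110 = 4 \cdot 126 - 267110 = 504 - 267110 = -266606$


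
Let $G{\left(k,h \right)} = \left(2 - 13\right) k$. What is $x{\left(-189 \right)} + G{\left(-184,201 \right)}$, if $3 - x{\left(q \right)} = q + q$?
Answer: $2405$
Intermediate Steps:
$x{\left(q \right)} = 3 - 2 q$ ($x{\left(q \right)} = 3 - \left(q + q\right) = 3 - 2 q$)
$G{\left(k,h \right)} = - 11 k$
$x{\left(-189 \right)} + G{\left(-184,201 \right)} = \left(3 - -378\right) - -2024 = \left(3 + 378\right) + 2024 = 381 + 2024 = 2405$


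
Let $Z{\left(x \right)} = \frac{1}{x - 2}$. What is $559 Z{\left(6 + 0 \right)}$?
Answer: $\frac{559}{4} \approx 139.75$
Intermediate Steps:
$Z{\left(x \right)} = \frac{1}{-2 + x}$
$559 Z{\left(6 + 0 \right)} = \frac{559}{-2 + \left(6 + 0\right)} = \frac{559}{-2 + 6} = \frac{559}{4}$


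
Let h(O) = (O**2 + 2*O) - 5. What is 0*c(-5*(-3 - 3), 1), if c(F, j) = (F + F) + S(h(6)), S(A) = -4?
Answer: 0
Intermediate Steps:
h(O) = -5 + O**2 + 2*O
c(F, j) = -4 + 2*F (c(F, j) = (F + F) - 4 = 2*F - 4 = -4 + 2*F)
0*c(-5*(-3 - 3), 1) = 0*(-4 + 2*(-5*(-3 - 3))) = 0*(-4 + 2*(-5*(-6))) = 0*(-4 + 2*30) = 0*(-4 + 60) = 0*56 = 0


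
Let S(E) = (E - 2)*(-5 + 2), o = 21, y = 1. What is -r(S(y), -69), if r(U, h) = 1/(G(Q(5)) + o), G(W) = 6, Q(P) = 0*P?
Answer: -1/27 ≈ -0.037037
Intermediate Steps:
Q(P) = 0
S(E) = 6 - 3*E (S(E) = (-2 + E)*(-3) = 6 - 3*E)
r(U, h) = 1/27 (r(U, h) = 1/(6 + 21) = 1/27)
-r(S(y), -69) = -1*1/27 = -1/27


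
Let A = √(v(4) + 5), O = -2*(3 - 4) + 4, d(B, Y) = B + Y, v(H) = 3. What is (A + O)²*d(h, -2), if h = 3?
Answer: 44 + 24*√2 ≈ 77.941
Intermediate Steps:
O = 6 (O = -2*(-1) + 4 = 2 + 4 = 6)
A = 2*√2 (A = √(3 + 5) = √8 = 2*√2 ≈ 2.8284)
(A + O)²*d(h, -2) = (2*√2 + 6)²*(3 - 2) = (6 + 2*√2)²*1 = (6 + 2*√2)²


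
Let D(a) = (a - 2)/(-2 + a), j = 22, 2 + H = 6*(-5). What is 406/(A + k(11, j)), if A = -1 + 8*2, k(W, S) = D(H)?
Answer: 203/8 ≈ 25.375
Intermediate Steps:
H = -32 (H = -2 + 6*(-5) = -2 - 30 = -32)
D(a) = 1 (D(a) = (-2 + a)/(-2 + a) = 1)
k(W, S) = 1
A = 15 (A = -1 + 16 = 15)
406/(A + k(11, j)) = 406/(15 + 1) = 406/16 = 406*(1/16) = 203/8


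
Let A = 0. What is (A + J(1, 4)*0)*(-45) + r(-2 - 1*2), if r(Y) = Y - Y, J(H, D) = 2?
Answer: 0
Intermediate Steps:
r(Y) = 0
(A + J(1, 4)*0)*(-45) + r(-2 - 1*2) = (0 + 2*0)*(-45) + 0 = (0 + 0)*(-45) + 0 = 0*(-45) + 0 = 0 + 0 = 0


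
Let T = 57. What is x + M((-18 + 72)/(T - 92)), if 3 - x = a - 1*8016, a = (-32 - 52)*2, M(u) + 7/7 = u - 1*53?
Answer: 284601/35 ≈ 8131.5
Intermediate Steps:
M(u) = -54 + u (M(u) = -1 + (u - 1*53) = -1 + (u - 53) = -1 + (-53 + u) = -54 + u)
a = -168 (a = -84*2 = -168)
x = 8187 (x = 3 - (-168 - 1*8016) = 3 - (-168 - 8016) = 3 - 1*(-8184) = 3 + 8184 = 8187)
x + M((-18 + 72)/(T - 92)) = 8187 + (-54 + (-18 + 72)/(57 - 92)) = 8187 + (-54 + 54/(-35)) = 8187 + (-54 + 54*(-1/35)) = 8187 + (-54 - 54/35) = 8187 - 1944/35 = 284601/35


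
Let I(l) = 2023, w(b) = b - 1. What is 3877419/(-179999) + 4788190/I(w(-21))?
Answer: 854025393173/364137977 ≈ 2345.3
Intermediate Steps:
w(b) = -1 + b
3877419/(-179999) + 4788190/I(w(-21)) = 3877419/(-179999) + 4788190/2023 = 3877419*(-1/179999) + 4788190*(1/2023) = -3877419/179999 + 4788190/2023 = 854025393173/364137977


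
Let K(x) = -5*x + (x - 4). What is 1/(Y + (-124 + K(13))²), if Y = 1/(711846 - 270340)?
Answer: 441506/14304794401 ≈ 3.0864e-5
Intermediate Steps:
K(x) = -4 - 4*x (K(x) = -5*x + (-4 + x) = -4 - 4*x)
Y = 1/441506 ≈ 2.2650e-6
1/(Y + (-124 + K(13))²) = 1/(1/441506 + (-124 + (-4 - 4*13))²) = 1/(1/441506 + (-124 + (-4 - 52))²) = 1/(1/441506 + (-124 - 56)²) = 1/(1/441506 + (-180)²) = 1/(1/441506 + 32400) = 1/(14304794401/441506) = 441506/14304794401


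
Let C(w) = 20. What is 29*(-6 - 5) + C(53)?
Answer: -299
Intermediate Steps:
29*(-6 - 5) + C(53) = 29*(-6 - 5) + 20 = 29*(-11) + 20 = -319 + 20 = -299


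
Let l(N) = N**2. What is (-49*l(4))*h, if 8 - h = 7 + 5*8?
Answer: 30576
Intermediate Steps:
h = -39 (h = 8 - (7 + 5*8) = 8 - (7 + 40) = 8 - 1*47 = 8 - 47 = -39)
(-49*l(4))*h = -49*4**2*(-39) = -49*16*(-39) = -784*(-39) = 30576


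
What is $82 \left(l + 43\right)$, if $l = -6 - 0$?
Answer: $3034$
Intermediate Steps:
$l = -6$ ($l = -6 + 0 = -6$)
$82 \left(l + 43\right) = 82 \left(-6 + 43\right) = 82 \cdot 37 = 3034$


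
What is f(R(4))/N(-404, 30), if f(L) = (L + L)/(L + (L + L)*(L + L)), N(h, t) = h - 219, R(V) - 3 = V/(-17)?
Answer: -34/127715 ≈ -0.00026622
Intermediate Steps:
R(V) = 3 - V/17 (R(V) = 3 + V/(-17) = 3 + V*(-1/17) = 3 - V/17)
N(h, t) = -219 + h
f(L) = 2*L/(L + 4*L**2) (f(L) = (2*L)/(L + (2*L)*(2*L)) = (2*L)/(L + 4*L**2) = 2*L/(L + 4*L**2))
f(R(4))/N(-404, 30) = (2/(1 + 4*(3 - 1/17*4)))/(-219 - 404) = (2/(1 + 4*(3 - 4/17)))/(-623) = (2/(1 + 4*(47/17)))*(-1/623) = (2/(1 + 188/17))*(-1/623) = (2/(205/17))*(-1/623) = (2*(17/205))*(-1/623) = (34/205)*(-1/623) = -34/127715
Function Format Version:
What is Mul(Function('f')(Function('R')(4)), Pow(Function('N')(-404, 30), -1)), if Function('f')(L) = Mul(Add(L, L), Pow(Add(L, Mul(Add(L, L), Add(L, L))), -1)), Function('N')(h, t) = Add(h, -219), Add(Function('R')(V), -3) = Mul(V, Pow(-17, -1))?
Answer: Rational(-34, 127715) ≈ -0.00026622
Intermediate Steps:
Function('R')(V) = Add(3, Mul(Rational(-1, 17), V)) (Function('R')(V) = Add(3, Mul(V, Pow(-17, -1))) = Add(3, Mul(V, Rational(-1, 17))) = Add(3, Mul(Rational(-1, 17), V)))
Function('N')(h, t) = Add(-219, h)
Function('f')(L) = Mul(2, L, Pow(Add(L, Mul(4, Pow(L, 2))), -1)) (Function('f')(L) = Mul(Mul(2, L), Pow(Add(L, Mul(Mul(2, L), Mul(2, L))), -1)) = Mul(Mul(2, L), Pow(Add(L, Mul(4, Pow(L, 2))), -1)) = Mul(2, L, Pow(Add(L, Mul(4, Pow(L, 2))), -1)))
Mul(Function('f')(Function('R')(4)), Pow(Function('N')(-404, 30), -1)) = Mul(Mul(2, Pow(Add(1, Mul(4, Add(3, Mul(Rational(-1, 17), 4)))), -1)), Pow(Add(-219, -404), -1)) = Mul(Mul(2, Pow(Add(1, Mul(4, Add(3, Rational(-4, 17)))), -1)), Pow(-623, -1)) = Mul(Mul(2, Pow(Add(1, Mul(4, Rational(47, 17))), -1)), Rational(-1, 623)) = Mul(Mul(2, Pow(Add(1, Rational(188, 17)), -1)), Rational(-1, 623)) = Mul(Mul(2, Pow(Rational(205, 17), -1)), Rational(-1, 623)) = Mul(Mul(2, Rational(17, 205)), Rational(-1, 623)) = Mul(Rational(34, 205), Rational(-1, 623)) = Rational(-34, 127715)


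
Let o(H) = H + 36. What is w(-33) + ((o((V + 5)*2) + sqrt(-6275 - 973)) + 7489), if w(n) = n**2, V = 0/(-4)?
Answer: 8624 + 4*I*sqrt(453) ≈ 8624.0 + 85.135*I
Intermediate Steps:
V = 0 (V = 0*(-1/4) = 0)
o(H) = 36 + H
w(-33) + ((o((V + 5)*2) + sqrt(-6275 - 973)) + 7489) = (-33)**2 + (((36 + (0 + 5)*2) + sqrt(-6275 - 973)) + 7489) = 1089 + (((36 + 5*2) + sqrt(-7248)) + 7489) = 1089 + (((36 + 10) + 4*I*sqrt(453)) + 7489) = 1089 + ((46 + 4*I*sqrt(453)) + 7489) = 1089 + (7535 + 4*I*sqrt(453)) = 8624 + 4*I*sqrt(453)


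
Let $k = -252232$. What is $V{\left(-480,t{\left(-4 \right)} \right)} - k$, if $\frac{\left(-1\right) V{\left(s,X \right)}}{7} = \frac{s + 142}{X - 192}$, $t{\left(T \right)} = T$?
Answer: $\frac{3531079}{14} \approx 2.5222 \cdot 10^{5}$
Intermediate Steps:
$V{\left(s,X \right)} = - \frac{7 \left(142 + s\right)}{-192 + X}$ ($V{\left(s,X \right)} = - 7 \frac{s + 142}{X - 192} = - 7 \frac{142 + s}{-192 + X} = - \frac{7 \left(142 + s\right)}{-192 + X}$)
$V{\left(-480,t{\left(-4 \right)} \right)} - k = \frac{7 \left(-142 - -480\right)}{-192 - 4} - -252232 = \frac{7 \left(-142 + 480\right)}{-196} + 252232 = 7 \left(- \frac{1}{196}\right) 338 + 252232 = - \frac{169}{14} + 252232 = \frac{3531079}{14}$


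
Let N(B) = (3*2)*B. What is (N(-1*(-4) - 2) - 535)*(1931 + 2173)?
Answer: -2146392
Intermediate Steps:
N(B) = 6*B
(N(-1*(-4) - 2) - 535)*(1931 + 2173) = (6*(-1*(-4) - 2) - 535)*(1931 + 2173) = (6*(4 - 2) - 535)*4104 = (6*2 - 535)*4104 = (12 - 535)*4104 = -523*4104 = -2146392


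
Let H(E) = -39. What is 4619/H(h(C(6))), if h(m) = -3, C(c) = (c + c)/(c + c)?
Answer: -4619/39 ≈ -118.44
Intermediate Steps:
C(c) = 1 (C(c) = (2*c)/((2*c)) = (2*c)*(1/(2*c)) = 1)
4619/H(h(C(6))) = 4619/(-39) = 4619*(-1/39) = -4619/39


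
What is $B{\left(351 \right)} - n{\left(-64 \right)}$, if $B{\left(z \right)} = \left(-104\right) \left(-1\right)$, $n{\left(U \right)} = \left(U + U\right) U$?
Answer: $-8088$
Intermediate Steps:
$n{\left(U \right)} = 2 U^{2}$ ($n{\left(U \right)} = 2 U U = 2 U^{2}$)
$B{\left(z \right)} = 104$
$B{\left(351 \right)} - n{\left(-64 \right)} = 104 - 2 \left(-64\right)^{2} = 104 - 2 \cdot 4096 = 104 - 8192 = -8088$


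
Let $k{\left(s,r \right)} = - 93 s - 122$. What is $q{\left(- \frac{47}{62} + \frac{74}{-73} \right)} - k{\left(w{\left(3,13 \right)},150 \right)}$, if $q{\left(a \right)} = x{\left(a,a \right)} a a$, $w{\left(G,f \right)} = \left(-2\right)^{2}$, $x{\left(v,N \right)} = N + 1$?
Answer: $\frac{45575924793571}{92713643576} \approx 491.58$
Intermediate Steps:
$x{\left(v,N \right)} = 1 + N$
$w{\left(G,f \right)} = 4$
$q{\left(a \right)} = a^{2} \left(1 + a\right)$ ($q{\left(a \right)} = \left(1 + a\right) a a = a \left(1 + a\right) a = a^{2} \left(1 + a\right)$)
$k{\left(s,r \right)} = -122 - 93 s$
$q{\left(- \frac{47}{62} + \frac{74}{-73} \right)} - k{\left(w{\left(3,13 \right)},150 \right)} = \left(- \frac{47}{62} + \frac{74}{-73}\right)^{2} \left(1 + \left(- \frac{47}{62} + \frac{74}{-73}\right)\right) - \left(-122 - 372\right) = \left(\left(-47\right) \frac{1}{62} + 74 \left(- \frac{1}{73}\right)\right)^{2} \left(1 + \left(\left(-47\right) \frac{1}{62} + 74 \left(- \frac{1}{73}\right)\right)\right) - \left(-122 - 372\right) = \left(- \frac{47}{62} - \frac{74}{73}\right)^{2} \left(1 - \frac{8019}{4526}\right) - -494 = \left(- \frac{8019}{4526}\right)^{2} \left(1 - \frac{8019}{4526}\right) + 494 = \frac{64304361}{20484676} \left(- \frac{3493}{4526}\right) + 494 = - \frac{224615132973}{92713643576} + 494 = \frac{45575924793571}{92713643576}$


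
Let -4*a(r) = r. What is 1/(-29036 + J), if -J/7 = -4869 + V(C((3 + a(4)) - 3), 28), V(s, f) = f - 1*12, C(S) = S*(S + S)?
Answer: 1/4935 ≈ 0.00020263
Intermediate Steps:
a(r) = -r/4
C(S) = 2*S² (C(S) = S*(2*S) = 2*S²)
V(s, f) = -12 + f (V(s, f) = f - 12 = -12 + f)
J = 33971 (J = -7*(-4869 + (-12 + 28)) = -7*(-4869 + 16) = -7*(-4853) = 33971)
1/(-29036 + J) = 1/(-29036 + 33971) = 1/4935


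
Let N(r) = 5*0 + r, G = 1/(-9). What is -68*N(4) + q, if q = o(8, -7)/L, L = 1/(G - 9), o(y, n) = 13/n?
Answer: -16070/63 ≈ -255.08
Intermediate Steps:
G = -⅑ ≈ -0.11111
L = -9/82 (L = 1/(-⅑ - 9) = 1/(-82/9) = -9/82 ≈ -0.10976)
N(r) = r (N(r) = 0 + r = r)
q = 1066/63 (q = (13/(-7))/(-9/82) = (13*(-⅐))*(-82/9) = -13/7*(-82/9) = 1066/63 ≈ 16.921)
-68*N(4) + q = -68*4 + 1066/63 = -272 + 1066/63 = -16070/63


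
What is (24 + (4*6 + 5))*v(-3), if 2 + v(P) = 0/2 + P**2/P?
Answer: -265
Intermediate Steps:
v(P) = -2 + P (v(P) = -2 + (0/2 + P**2/P) = -2 + (0*(1/2) + P) = -2 + (0 + P) = -2 + P)
(24 + (4*6 + 5))*v(-3) = (24 + (4*6 + 5))*(-2 - 3) = (24 + (24 + 5))*(-5) = (24 + 29)*(-5) = 53*(-5) = -265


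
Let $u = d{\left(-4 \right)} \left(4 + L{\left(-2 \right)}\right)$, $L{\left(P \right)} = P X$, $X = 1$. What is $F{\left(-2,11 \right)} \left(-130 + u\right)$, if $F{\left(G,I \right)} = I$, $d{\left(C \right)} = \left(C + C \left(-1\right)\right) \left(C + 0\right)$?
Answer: $-1430$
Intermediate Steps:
$d{\left(C \right)} = 0$ ($d{\left(C \right)} = \left(C - C\right) C = 0 C = 0$)
$L{\left(P \right)} = P$ ($L{\left(P \right)} = P 1 = P$)
$u = 0$ ($u = 0 \left(4 - 2\right) = 0 \cdot 2 = 0$)
$F{\left(-2,11 \right)} \left(-130 + u\right) = 11 \left(-130 + 0\right) = 11 \left(-130\right) = -1430$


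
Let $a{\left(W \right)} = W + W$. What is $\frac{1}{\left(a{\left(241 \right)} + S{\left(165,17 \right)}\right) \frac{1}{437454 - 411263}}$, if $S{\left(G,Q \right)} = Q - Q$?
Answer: $\frac{26191}{482} \approx 54.338$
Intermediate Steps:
$a{\left(W \right)} = 2 W$
$S{\left(G,Q \right)} = 0$
$\frac{1}{\left(a{\left(241 \right)} + S{\left(165,17 \right)}\right) \frac{1}{437454 - 411263}} = \frac{1}{\left(2 \cdot 241 + 0\right) \frac{1}{437454 - 411263}} = \frac{1}{\left(482 + 0\right) \frac{1}{26191}} = \frac{1}{482 \cdot \frac{1}{26191}} = \frac{1}{\frac{482}{26191}} = \frac{26191}{482}$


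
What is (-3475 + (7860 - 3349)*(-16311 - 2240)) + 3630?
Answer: -83683406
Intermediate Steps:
(-3475 + (7860 - 3349)*(-16311 - 2240)) + 3630 = (-3475 + 4511*(-18551)) + 3630 = (-3475 - 83683561) + 3630 = -83687036 + 3630 = -83683406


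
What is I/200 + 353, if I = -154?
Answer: 35223/100 ≈ 352.23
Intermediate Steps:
I/200 + 353 = -154/200 + 353 = (1/200)*(-154) + 353 = -77/100 + 353 = 35223/100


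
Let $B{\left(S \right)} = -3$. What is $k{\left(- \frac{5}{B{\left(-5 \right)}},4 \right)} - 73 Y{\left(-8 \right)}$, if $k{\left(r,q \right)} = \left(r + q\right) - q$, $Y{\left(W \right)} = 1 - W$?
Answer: $- \frac{1966}{3} \approx -655.33$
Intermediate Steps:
$k{\left(r,q \right)} = r$ ($k{\left(r,q \right)} = \left(q + r\right) - q = r$)
$k{\left(- \frac{5}{B{\left(-5 \right)}},4 \right)} - 73 Y{\left(-8 \right)} = - \frac{5}{-3} - 73 \left(1 - -8\right) = \left(-5\right) \left(- \frac{1}{3}\right) - 73 \left(1 + 8\right) = \frac{5}{3} - 657 = - \frac{1966}{3}$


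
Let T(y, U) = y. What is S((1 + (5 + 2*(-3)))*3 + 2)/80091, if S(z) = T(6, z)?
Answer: 2/26697 ≈ 7.4915e-5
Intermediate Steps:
S(z) = 6
S((1 + (5 + 2*(-3)))*3 + 2)/80091 = 6/80091 = 6*(1/80091) = 2/26697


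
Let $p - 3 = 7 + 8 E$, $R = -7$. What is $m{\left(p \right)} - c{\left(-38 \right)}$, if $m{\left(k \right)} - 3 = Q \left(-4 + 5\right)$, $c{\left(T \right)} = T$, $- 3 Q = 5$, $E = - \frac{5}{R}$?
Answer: $\frac{118}{3} \approx 39.333$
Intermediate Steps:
$E = \frac{5}{7}$ ($E = - \frac{5}{-7} = \left(-5\right) \left(- \frac{1}{7}\right) = \frac{5}{7} \approx 0.71429$)
$Q = - \frac{5}{3}$ ($Q = \left(- \frac{1}{3}\right) 5 = - \frac{5}{3} \approx -1.6667$)
$p = \frac{110}{7}$ ($p = 3 + \left(7 + 8 \cdot \frac{5}{7}\right) = 3 + \left(7 + \frac{40}{7}\right) = 3 + \frac{89}{7} = \frac{110}{7} \approx 15.714$)
$m{\left(k \right)} = \frac{4}{3}$ ($m{\left(k \right)} = 3 - \frac{5 \left(-4 + 5\right)}{3} = 3 - \frac{5}{3} = \frac{4}{3}$)
$m{\left(p \right)} - c{\left(-38 \right)} = \frac{4}{3} - -38 = \frac{4}{3} + 38 = \frac{118}{3}$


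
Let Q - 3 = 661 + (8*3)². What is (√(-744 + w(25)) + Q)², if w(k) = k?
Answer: (1240 + I*√719)² ≈ 1.5369e+6 + 66499.0*I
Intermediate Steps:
Q = 1240 (Q = 3 + (661 + (8*3)²) = 3 + (661 + 24²) = 3 + (661 + 576) = 3 + 1237 = 1240)
(√(-744 + w(25)) + Q)² = (√(-744 + 25) + 1240)² = (√(-719) + 1240)² = (I*√719 + 1240)² = (1240 + I*√719)²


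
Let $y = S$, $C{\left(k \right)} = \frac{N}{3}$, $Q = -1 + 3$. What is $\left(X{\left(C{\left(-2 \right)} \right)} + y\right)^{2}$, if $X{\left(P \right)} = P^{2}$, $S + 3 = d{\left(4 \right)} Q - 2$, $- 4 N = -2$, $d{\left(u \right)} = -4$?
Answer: $\frac{218089}{1296} \approx 168.28$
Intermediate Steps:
$Q = 2$
$N = \frac{1}{2}$ ($N = \left(- \frac{1}{4}\right) \left(-2\right) = \frac{1}{2} \approx 0.5$)
$S = -13$ ($S = -3 - 10 = -13$)
$C{\left(k \right)} = \frac{1}{6}$ ($C{\left(k \right)} = \frac{1}{2 \cdot 3} = \frac{1}{2} \cdot \frac{1}{3} = \frac{1}{6}$)
$y = -13$
$\left(X{\left(C{\left(-2 \right)} \right)} + y\right)^{2} = \left(\left(\frac{1}{6}\right)^{2} - 13\right)^{2} = \left(\frac{1}{36} - 13\right)^{2} = \left(- \frac{467}{36}\right)^{2} = \frac{218089}{1296}$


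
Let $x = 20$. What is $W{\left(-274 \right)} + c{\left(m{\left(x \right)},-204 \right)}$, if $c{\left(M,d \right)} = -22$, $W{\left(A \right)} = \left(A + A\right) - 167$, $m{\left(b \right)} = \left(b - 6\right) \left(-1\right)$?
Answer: $-737$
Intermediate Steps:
$m{\left(b \right)} = 6 - b$ ($m{\left(b \right)} = \left(b - 6\right) \left(-1\right) = \left(-6 + b\right) \left(-1\right) = 6 - b$)
$W{\left(A \right)} = -167 + 2 A$ ($W{\left(A \right)} = 2 A - 167 = -167 + 2 A$)
$W{\left(-274 \right)} + c{\left(m{\left(x \right)},-204 \right)} = \left(-167 + 2 \left(-274\right)\right) - 22 = \left(-167 - 548\right) - 22 = -715 - 22 = -737$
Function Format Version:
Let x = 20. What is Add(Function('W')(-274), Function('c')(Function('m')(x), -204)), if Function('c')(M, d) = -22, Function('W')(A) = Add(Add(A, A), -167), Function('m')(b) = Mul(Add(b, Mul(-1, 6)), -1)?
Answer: -737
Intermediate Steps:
Function('m')(b) = Add(6, Mul(-1, b)) (Function('m')(b) = Mul(Add(b, -6), -1) = Mul(Add(-6, b), -1) = Add(6, Mul(-1, b)))
Function('W')(A) = Add(-167, Mul(2, A)) (Function('W')(A) = Add(Mul(2, A), -167) = Add(-167, Mul(2, A)))
Add(Function('W')(-274), Function('c')(Function('m')(x), -204)) = Add(Add(-167, Mul(2, -274)), -22) = Add(Add(-167, -548), -22) = Add(-715, -22) = -737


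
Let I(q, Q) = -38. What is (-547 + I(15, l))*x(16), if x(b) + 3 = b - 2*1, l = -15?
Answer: -6435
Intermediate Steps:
x(b) = -5 + b (x(b) = -3 + (b - 2*1) = -3 + (b - 2) = -3 + (-2 + b) = -5 + b)
(-547 + I(15, l))*x(16) = (-547 - 38)*(-5 + 16) = -585*11 = -6435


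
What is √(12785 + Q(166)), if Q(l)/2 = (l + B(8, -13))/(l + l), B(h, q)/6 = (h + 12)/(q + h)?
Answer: 3*√9786862/83 ≈ 113.07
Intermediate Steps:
B(h, q) = 6*(12 + h)/(h + q) (B(h, q) = 6*((h + 12)/(q + h)) = 6*((12 + h)/(h + q)) = 6*(12 + h)/(h + q))
Q(l) = (-24 + l)/l (Q(l) = 2*((l + 6*(12 + 8)/(8 - 13))/(l + l)) = 2*((l + 6*20/(-5))/((2*l))) = 2*((l + 6*(-⅕)*20)*(1/(2*l))) = 2*((l - 24)*(1/(2*l))) = 2*((-24 + l)*(1/(2*l))) = 2*((-24 + l)/(2*l)) = (-24 + l)/l)
√(12785 + Q(166)) = √(12785 + (-24 + 166)/166) = √(12785 + (1/166)*142) = √(12785 + 71/83) = √(1061226/83) = 3*√9786862/83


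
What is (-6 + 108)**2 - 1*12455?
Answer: -2051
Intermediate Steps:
(-6 + 108)**2 - 1*12455 = 102**2 - 12455 = 10404 - 12455 = -2051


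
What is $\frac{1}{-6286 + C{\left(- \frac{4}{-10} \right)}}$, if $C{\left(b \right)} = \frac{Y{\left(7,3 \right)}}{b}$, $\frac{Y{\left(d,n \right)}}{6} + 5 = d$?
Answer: $- \frac{1}{6256} \approx -0.00015985$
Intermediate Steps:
$Y{\left(d,n \right)} = -30 + 6 d$
$C{\left(b \right)} = \frac{12}{b}$ ($C{\left(b \right)} = \frac{-30 + 6 \cdot 7}{b} = \frac{-30 + 42}{b} = \frac{12}{b}$)
$\frac{1}{-6286 + C{\left(- \frac{4}{-10} \right)}} = \frac{1}{-6286 + \frac{12}{\left(-4\right) \frac{1}{-10}}} = \frac{1}{-6286 + \frac{12}{\left(-4\right) \left(- \frac{1}{10}\right)}} = \frac{1}{-6286 + \frac{12}{\frac{2}{5}}} = \frac{1}{-6286 + 12 \cdot \frac{5}{2}} = \frac{1}{-6286 + 30} = \frac{1}{-6256} = - \frac{1}{6256}$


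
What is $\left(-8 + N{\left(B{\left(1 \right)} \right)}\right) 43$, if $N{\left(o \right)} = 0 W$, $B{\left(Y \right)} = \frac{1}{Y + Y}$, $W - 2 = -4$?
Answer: $-344$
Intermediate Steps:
$W = -2$ ($W = 2 - 4 = -2$)
$B{\left(Y \right)} = \frac{1}{2 Y}$
$N{\left(o \right)} = 0$ ($N{\left(o \right)} = 0 \left(-2\right) = 0$)
$\left(-8 + N{\left(B{\left(1 \right)} \right)}\right) 43 = \left(-8 + 0\right) 43 = \left(-8\right) 43 = -344$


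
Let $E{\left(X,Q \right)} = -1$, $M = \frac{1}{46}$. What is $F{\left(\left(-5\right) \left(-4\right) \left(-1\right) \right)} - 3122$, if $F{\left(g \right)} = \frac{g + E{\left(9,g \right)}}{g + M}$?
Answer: $- \frac{2868152}{919} \approx -3120.9$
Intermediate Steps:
$M = \frac{1}{46} \approx 0.021739$
$F{\left(g \right)} = \frac{-1 + g}{\frac{1}{46} + g}$ ($F{\left(g \right)} = \frac{g - 1}{g + \frac{1}{46}} = \frac{-1 + g}{\frac{1}{46} + g}$)
$F{\left(\left(-5\right) \left(-4\right) \left(-1\right) \right)} - 3122 = \frac{46 \left(-1 + \left(-5\right) \left(-4\right) \left(-1\right)\right)}{1 + 46 \left(-5\right) \left(-4\right) \left(-1\right)} - 3122 = \frac{46 \left(-1 + 20 \left(-1\right)\right)}{1 + 46 \cdot 20 \left(-1\right)} - 3122 = \frac{46 \left(-1 - 20\right)}{1 + 46 \left(-20\right)} - 3122 = 46 \frac{1}{1 - 920} \left(-21\right) - 3122 = 46 \frac{1}{-919} \left(-21\right) - 3122 = 46 \left(- \frac{1}{919}\right) \left(-21\right) - 3122 = \frac{966}{919} - 3122 = - \frac{2868152}{919}$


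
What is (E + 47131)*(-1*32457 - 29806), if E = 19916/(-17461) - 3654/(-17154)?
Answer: -2570020345268466/875807 ≈ -2.9345e+9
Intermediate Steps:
E = -15435365/16640333 (E = 19916*(-1/17461) - 3654*(-1/17154) = -19916/17461 + 203/953 = -15435365/16640333 ≈ -0.92759)
(E + 47131)*(-1*32457 - 29806) = (-15435365/16640333 + 47131)*(-1*32457 - 29806) = 784260099258*(-32457 - 29806)/16640333 = (784260099258/16640333)*(-62263) = -2570020345268466/875807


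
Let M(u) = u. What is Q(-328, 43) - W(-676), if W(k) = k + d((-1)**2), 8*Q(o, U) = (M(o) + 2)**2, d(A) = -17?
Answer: 27955/2 ≈ 13978.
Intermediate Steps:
Q(o, U) = (2 + o)**2/8 (Q(o, U) = (o + 2)**2/8 = (2 + o)**2/8)
W(k) = -17 + k (W(k) = k - 17 = -17 + k)
Q(-328, 43) - W(-676) = (2 - 328)**2/8 - (-17 - 676) = (1/8)*(-326)**2 - 1*(-693) = (1/8)*106276 + 693 = 26569/2 + 693 = 27955/2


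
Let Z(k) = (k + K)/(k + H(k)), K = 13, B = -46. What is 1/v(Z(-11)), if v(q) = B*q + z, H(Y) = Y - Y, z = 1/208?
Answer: 2288/19147 ≈ 0.11950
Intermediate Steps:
z = 1/208 ≈ 0.0048077
H(Y) = 0
Z(k) = (13 + k)/k (Z(k) = (k + 13)/(k + 0) = (13 + k)/k)
v(q) = 1/208 - 46*q (v(q) = -46*q + 1/208 = 1/208 - 46*q)
1/v(Z(-11)) = 1/(1/208 - 46*(13 - 11)/(-11)) = 1/(1/208 - (-46)*2/11) = 1/(1/208 - 46*(-2/11)) = 1/(1/208 + 92/11) = 1/(19147/2288) = 2288/19147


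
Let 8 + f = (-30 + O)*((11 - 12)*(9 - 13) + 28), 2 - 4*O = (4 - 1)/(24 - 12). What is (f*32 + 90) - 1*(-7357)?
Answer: -23081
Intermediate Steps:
O = 7/16 (O = 1/2 - (4 - 1)/(4*(24 - 12)) = 1/2 - 3/(4*12) = 1/2 - 1/4*1/4 = 1/2 - 1/16 = 7/16 ≈ 0.43750)
f = -954 (f = -8 + (-30 + 7/16)*((11 - 12)*(9 - 13) + 28) = -8 - 473*(-1*(-4) + 28)/16 = -8 - 473*(4 + 28)/16 = -8 - 473/16*32 = -8 - 946 = -954)
(f*32 + 90) - 1*(-7357) = (-954*32 + 90) - 1*(-7357) = (-30528 + 90) + 7357 = -30438 + 7357 = -23081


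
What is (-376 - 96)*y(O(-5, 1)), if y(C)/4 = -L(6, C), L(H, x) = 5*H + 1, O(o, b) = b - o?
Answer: 58528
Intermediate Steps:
L(H, x) = 1 + 5*H
y(C) = -124 (y(C) = 4*(-(1 + 5*6)) = 4*(-(1 + 30)) = 4*(-1*31) = 4*(-31) = -124)
(-376 - 96)*y(O(-5, 1)) = (-376 - 96)*(-124) = -472*(-124) = 58528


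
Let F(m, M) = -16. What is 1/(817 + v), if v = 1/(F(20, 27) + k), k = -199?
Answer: 215/175654 ≈ 0.0012240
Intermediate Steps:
v = -1/215 (v = 1/(-16 - 199) = 1/(-215) = -1/215 ≈ -0.0046512)
1/(817 + v) = 1/(817 - 1/215) = 1/(175654/215) = 215/175654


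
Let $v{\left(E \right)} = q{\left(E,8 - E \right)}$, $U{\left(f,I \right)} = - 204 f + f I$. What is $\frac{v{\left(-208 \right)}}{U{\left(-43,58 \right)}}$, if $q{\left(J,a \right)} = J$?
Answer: $- \frac{104}{3139} \approx -0.033132$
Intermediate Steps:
$U{\left(f,I \right)} = - 204 f + I f$
$v{\left(E \right)} = E$
$\frac{v{\left(-208 \right)}}{U{\left(-43,58 \right)}} = - \frac{208}{\left(-43\right) \left(-204 + 58\right)} = - \frac{208}{\left(-43\right) \left(-146\right)} = - \frac{208}{6278} = \left(-208\right) \frac{1}{6278} = - \frac{104}{3139}$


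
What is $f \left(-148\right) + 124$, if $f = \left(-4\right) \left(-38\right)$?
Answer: $-22372$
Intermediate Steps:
$f = 152$
$f \left(-148\right) + 124 = 152 \left(-148\right) + 124 = -22496 + 124 = -22372$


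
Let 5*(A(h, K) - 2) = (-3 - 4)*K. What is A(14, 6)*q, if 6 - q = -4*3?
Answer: -576/5 ≈ -115.20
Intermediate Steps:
q = 18 (q = 6 - (-4)*3 = 6 - 1*(-12) = 6 + 12 = 18)
A(h, K) = 2 - 7*K/5 (A(h, K) = 2 + ((-3 - 4)*K)/5 = 2 + (-7*K)/5 = 2 - 7*K/5)
A(14, 6)*q = (2 - 7/5*6)*18 = (2 - 42/5)*18 = -32/5*18 = -576/5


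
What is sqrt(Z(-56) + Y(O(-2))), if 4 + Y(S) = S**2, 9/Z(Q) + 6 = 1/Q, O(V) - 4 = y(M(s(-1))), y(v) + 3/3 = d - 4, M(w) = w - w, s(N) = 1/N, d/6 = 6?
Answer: sqrt(138497901)/337 ≈ 34.921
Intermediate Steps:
d = 36 (d = 6*6 = 36)
M(w) = 0
y(v) = 31 (y(v) = -1 + (36 - 4) = -1 + 32 = 31)
O(V) = 35 (O(V) = 4 + 31 = 35)
Z(Q) = 9/(-6 + 1/Q)
Y(S) = -4 + S**2
sqrt(Z(-56) + Y(O(-2))) = sqrt(-9*(-56)/(-1 + 6*(-56)) + (-4 + 35**2)) = sqrt(-9*(-56)/(-1 - 336) + (-4 + 1225)) = sqrt(-9*(-56)/(-337) + 1221) = sqrt(-9*(-56)*(-1/337) + 1221) = sqrt(-504/337 + 1221) = sqrt(410973/337) = sqrt(138497901)/337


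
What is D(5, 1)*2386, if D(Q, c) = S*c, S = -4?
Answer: -9544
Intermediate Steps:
D(Q, c) = -4*c
D(5, 1)*2386 = -4*1*2386 = -4*2386 = -9544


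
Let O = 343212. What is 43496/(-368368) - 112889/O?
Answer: -3532065269/7901769876 ≈ -0.44700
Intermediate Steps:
43496/(-368368) - 112889/O = 43496/(-368368) - 112889/343212 = 43496*(-1/368368) - 112889*1/343212 = -5437/46046 - 112889/343212 = -3532065269/7901769876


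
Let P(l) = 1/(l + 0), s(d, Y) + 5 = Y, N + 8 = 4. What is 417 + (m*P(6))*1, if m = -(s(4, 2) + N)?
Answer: 2509/6 ≈ 418.17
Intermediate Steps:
N = -4 (N = -8 + 4 = -4)
s(d, Y) = -5 + Y
m = 7 (m = -((-5 + 2) - 4) = -(-3 - 4) = -1*(-7) = 7)
P(l) = 1/l
417 + (m*P(6))*1 = 417 + (7/6)*1 = 417 + 7/6 = 2509/6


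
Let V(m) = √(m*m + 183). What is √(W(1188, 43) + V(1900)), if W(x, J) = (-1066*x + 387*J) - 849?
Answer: √(-1250616 + √3610183) ≈ 1117.5*I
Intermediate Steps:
V(m) = √(183 + m²) (V(m) = √(m² + 183) = √(183 + m²))
W(x, J) = -849 - 1066*x + 387*J
√(W(1188, 43) + V(1900)) = √((-849 - 1066*1188 + 387*43) + √(183 + 1900²)) = √((-849 - 1266408 + 16641) + √(183 + 3610000)) = √(-1250616 + √3610183)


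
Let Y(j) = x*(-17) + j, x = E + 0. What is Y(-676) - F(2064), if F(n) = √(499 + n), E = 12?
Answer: -880 - √2563 ≈ -930.63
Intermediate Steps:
x = 12 (x = 12 + 0 = 12)
Y(j) = -204 + j (Y(j) = 12*(-17) + j = -204 + j)
Y(-676) - F(2064) = (-204 - 676) - √(499 + 2064) = -880 - √2563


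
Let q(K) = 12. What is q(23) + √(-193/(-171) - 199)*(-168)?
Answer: 12 - 112*I*√160721/19 ≈ 12.0 - 2363.2*I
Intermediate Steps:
q(23) + √(-193/(-171) - 199)*(-168) = 12 + √(-193/(-171) - 199)*(-168) = 12 + √(-193*(-1/171) - 199)*(-168) = 12 + √(193/171 - 199)*(-168) = 12 + √(-33836/171)*(-168) = 12 + (2*I*√160721/57)*(-168) = 12 - 112*I*√160721/19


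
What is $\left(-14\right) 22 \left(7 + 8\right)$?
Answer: $-4620$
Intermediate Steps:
$\left(-14\right) 22 \left(7 + 8\right) = \left(-308\right) 15 = -4620$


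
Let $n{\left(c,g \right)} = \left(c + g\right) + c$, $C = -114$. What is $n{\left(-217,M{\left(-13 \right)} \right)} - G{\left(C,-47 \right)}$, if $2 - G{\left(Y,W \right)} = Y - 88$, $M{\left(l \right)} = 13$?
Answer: $-625$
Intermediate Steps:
$G{\left(Y,W \right)} = 90 - Y$ ($G{\left(Y,W \right)} = 2 - \left(Y - 88\right) = 2 - \left(-88 + Y\right) = 90 - Y$)
$n{\left(c,g \right)} = g + 2 c$
$n{\left(-217,M{\left(-13 \right)} \right)} - G{\left(C,-47 \right)} = \left(13 + 2 \left(-217\right)\right) - \left(90 - -114\right) = \left(13 - 434\right) - \left(90 + 114\right) = -421 - 204 = -625$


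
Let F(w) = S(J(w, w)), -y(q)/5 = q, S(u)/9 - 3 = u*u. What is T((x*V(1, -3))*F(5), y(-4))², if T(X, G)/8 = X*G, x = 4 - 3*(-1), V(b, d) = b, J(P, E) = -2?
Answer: 4978713600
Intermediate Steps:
S(u) = 27 + 9*u² (S(u) = 27 + 9*(u*u) = 27 + 9*u²)
y(q) = -5*q
F(w) = 63 (F(w) = 27 + 9*(-2)² = 27 + 9*4 = 27 + 36 = 63)
x = 7 (x = 4 + 3 = 7)
T(X, G) = 8*G*X (T(X, G) = 8*(X*G) = 8*(G*X) = 8*G*X)
T((x*V(1, -3))*F(5), y(-4))² = (8*(-5*(-4))*((7*1)*63))² = (8*20*(7*63))² = (8*20*441)² = 70560² = 4978713600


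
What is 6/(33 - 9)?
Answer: ¼ ≈ 0.25000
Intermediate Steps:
6/(33 - 9) = 6/24 = (1/24)*6 = ¼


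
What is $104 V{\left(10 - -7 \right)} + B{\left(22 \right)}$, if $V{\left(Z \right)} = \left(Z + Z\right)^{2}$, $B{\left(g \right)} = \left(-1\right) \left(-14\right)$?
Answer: $120238$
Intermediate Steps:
$B{\left(g \right)} = 14$
$V{\left(Z \right)} = 4 Z^{2}$ ($V{\left(Z \right)} = \left(2 Z\right)^{2} = 4 Z^{2}$)
$104 V{\left(10 - -7 \right)} + B{\left(22 \right)} = 104 \cdot 4 \left(10 - -7\right)^{2} + 14 = 104 \cdot 4 \left(10 + 7\right)^{2} + 14 = 104 \cdot 4 \cdot 17^{2} + 14 = 104 \cdot 4 \cdot 289 + 14 = 104 \cdot 1156 + 14 = 120224 + 14 = 120238$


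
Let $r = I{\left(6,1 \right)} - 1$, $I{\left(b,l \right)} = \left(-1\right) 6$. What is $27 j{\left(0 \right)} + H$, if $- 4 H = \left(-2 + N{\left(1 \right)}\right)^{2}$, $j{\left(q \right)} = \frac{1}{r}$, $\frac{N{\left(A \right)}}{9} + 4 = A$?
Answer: $- \frac{5995}{28} \approx -214.11$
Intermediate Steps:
$N{\left(A \right)} = -36 + 9 A$
$I{\left(b,l \right)} = -6$
$r = -7$ ($r = -6 - 1 = -7$)
$j{\left(q \right)} = - \frac{1}{7}$ ($j{\left(q \right)} = \frac{1}{-7} = - \frac{1}{7}$)
$H = - \frac{841}{4}$ ($H = - \frac{\left(-2 + \left(-36 + 9 \cdot 1\right)\right)^{2}}{4} = - \frac{\left(-2 + \left(-36 + 9\right)\right)^{2}}{4} = - \frac{\left(-2 - 27\right)^{2}}{4} = - \frac{\left(-29\right)^{2}}{4} = \left(- \frac{1}{4}\right) 841 = - \frac{841}{4} \approx -210.25$)
$27 j{\left(0 \right)} + H = 27 \left(- \frac{1}{7}\right) - \frac{841}{4} = - \frac{27}{7} - \frac{841}{4} = - \frac{5995}{28}$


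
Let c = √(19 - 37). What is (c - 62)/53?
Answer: -62/53 + 3*I*√2/53 ≈ -1.1698 + 0.08005*I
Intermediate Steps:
c = 3*I*√2 (c = √(-18) = 3*I*√2 ≈ 4.2426*I)
(c - 62)/53 = (3*I*√2 - 62)/53 = (-62 + 3*I*√2)*(1/53) = -62/53 + 3*I*√2/53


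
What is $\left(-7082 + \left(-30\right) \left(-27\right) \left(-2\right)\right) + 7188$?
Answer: $-1514$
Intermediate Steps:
$\left(-7082 + \left(-30\right) \left(-27\right) \left(-2\right)\right) + 7188 = \left(-7082 + 810 \left(-2\right)\right) + 7188 = \left(-7082 - 1620\right) + 7188 = -8702 + 7188 = -1514$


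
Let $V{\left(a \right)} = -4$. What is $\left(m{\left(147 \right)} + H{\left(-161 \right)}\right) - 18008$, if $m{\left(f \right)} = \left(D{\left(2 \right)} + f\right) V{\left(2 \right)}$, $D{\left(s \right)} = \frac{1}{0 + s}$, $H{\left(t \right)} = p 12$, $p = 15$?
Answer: $-18418$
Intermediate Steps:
$H{\left(t \right)} = 180$ ($H{\left(t \right)} = 15 \cdot 12 = 180$)
$D{\left(s \right)} = \frac{1}{s}$
$m{\left(f \right)} = -2 - 4 f$ ($m{\left(f \right)} = \left(\frac{1}{2} + f\right) \left(-4\right) = -2 - 4 f$)
$\left(m{\left(147 \right)} + H{\left(-161 \right)}\right) - 18008 = \left(\left(-2 - 588\right) + 180\right) - 18008 = \left(-590 + 180\right) - 18008 = -410 - 18008 = -18418$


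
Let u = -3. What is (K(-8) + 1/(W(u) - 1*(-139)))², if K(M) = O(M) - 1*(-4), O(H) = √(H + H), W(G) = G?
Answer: 1089/18496 + 545*I/17 ≈ 0.058878 + 32.059*I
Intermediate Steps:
O(H) = √2*√H (O(H) = √(2*H) = √2*√H)
K(M) = 4 + √2*√M (K(M) = √2*√M - 1*(-4) = √2*√M + 4 = 4 + √2*√M)
(K(-8) + 1/(W(u) - 1*(-139)))² = ((4 + √2*√(-8)) + 1/(-3 - 1*(-139)))² = ((4 + √2*(2*I*√2)) + 1/(-3 + 139))² = ((4 + 4*I) + 1/136)² = (545/136 + 4*I)²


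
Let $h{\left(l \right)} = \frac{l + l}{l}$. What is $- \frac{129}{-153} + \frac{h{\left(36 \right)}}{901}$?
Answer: $\frac{2285}{2703} \approx 0.84536$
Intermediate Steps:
$h{\left(l \right)} = 2$ ($h{\left(l \right)} = \frac{2 l}{l} = 2$)
$- \frac{129}{-153} + \frac{h{\left(36 \right)}}{901} = - \frac{129}{-153} + \frac{2}{901} = \left(-129\right) \left(- \frac{1}{153}\right) + 2 \cdot \frac{1}{901} = \frac{43}{51} + \frac{2}{901} = \frac{2285}{2703}$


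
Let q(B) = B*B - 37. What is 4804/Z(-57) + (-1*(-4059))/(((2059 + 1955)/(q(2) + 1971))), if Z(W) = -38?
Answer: 7767715/4237 ≈ 1833.3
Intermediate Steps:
q(B) = -37 + B² (q(B) = B² - 37 = -37 + B²)
4804/Z(-57) + (-1*(-4059))/(((2059 + 1955)/(q(2) + 1971))) = 4804/(-38) + (-1*(-4059))/(((2059 + 1955)/((-37 + 2²) + 1971))) = 4804*(-1/38) + 4059/((4014/((-37 + 4) + 1971))) = -2402/19 + 4059/((4014/(-33 + 1971))) = -2402/19 + 4059/((4014/1938)) = -2402/19 + 4059/((4014*(1/1938))) = -2402/19 + 4059/(669/323) = -2402/19 + 4059*(323/669) = -2402/19 + 437019/223 = 7767715/4237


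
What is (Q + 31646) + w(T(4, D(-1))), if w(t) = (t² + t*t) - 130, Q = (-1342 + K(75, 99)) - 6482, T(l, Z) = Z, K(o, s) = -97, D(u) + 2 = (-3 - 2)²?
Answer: 24653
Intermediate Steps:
D(u) = 23 (D(u) = -2 + (-3 - 2)² = -2 + (-5)² = -2 + 25 = 23)
Q = -7921 (Q = (-1342 - 97) - 6482 = -1439 - 6482 = -7921)
w(t) = -130 + 2*t² (w(t) = (t² + t²) - 130 = 2*t² - 130 = -130 + 2*t²)
(Q + 31646) + w(T(4, D(-1))) = (-7921 + 31646) + (-130 + 2*23²) = 23725 + (-130 + 2*529) = 23725 + (-130 + 1058) = 23725 + 928 = 24653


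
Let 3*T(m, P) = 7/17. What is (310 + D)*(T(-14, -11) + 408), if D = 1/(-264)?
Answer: 1703478785/13464 ≈ 1.2652e+5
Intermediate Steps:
T(m, P) = 7/51 (T(m, P) = (7/17)/3 = (7*(1/17))/3 = (⅓)*(7/17) = 7/51)
D = -1/264 ≈ -0.0037879
(310 + D)*(T(-14, -11) + 408) = (310 - 1/264)*(7/51 + 408) = (81839/264)*(20815/51) = 1703478785/13464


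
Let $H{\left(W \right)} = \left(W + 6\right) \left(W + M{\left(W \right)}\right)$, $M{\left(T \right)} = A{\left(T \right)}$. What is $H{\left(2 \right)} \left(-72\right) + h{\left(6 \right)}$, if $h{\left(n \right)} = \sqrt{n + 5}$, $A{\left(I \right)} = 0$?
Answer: $-1152 + \sqrt{11} \approx -1148.7$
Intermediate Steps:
$h{\left(n \right)} = \sqrt{5 + n}$
$M{\left(T \right)} = 0$
$H{\left(W \right)} = W \left(6 + W\right)$ ($H{\left(W \right)} = \left(W + 6\right) \left(W + 0\right) = \left(6 + W\right) W = W \left(6 + W\right)$)
$H{\left(2 \right)} \left(-72\right) + h{\left(6 \right)} = 2 \left(6 + 2\right) \left(-72\right) + \sqrt{5 + 6} = 2 \cdot 8 \left(-72\right) + \sqrt{11} = 16 \left(-72\right) + \sqrt{11} = -1152 + \sqrt{11}$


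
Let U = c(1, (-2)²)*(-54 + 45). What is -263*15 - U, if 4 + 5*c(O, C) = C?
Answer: -3945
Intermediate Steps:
c(O, C) = -⅘ + C/5
U = 0 (U = (-⅘ + (⅕)*(-2)²)*(-54 + 45) = (-⅘ + (⅕)*4)*(-9) = (-⅘ + ⅘)*(-9) = 0*(-9) = 0)
-263*15 - U = -263*15 - 1*0 = -3945 + 0 = -3945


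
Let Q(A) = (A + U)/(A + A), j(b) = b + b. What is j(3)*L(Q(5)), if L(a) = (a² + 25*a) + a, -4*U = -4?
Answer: 2394/25 ≈ 95.760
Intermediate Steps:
U = 1 (U = -¼*(-4) = 1)
j(b) = 2*b
Q(A) = (1 + A)/(2*A) (Q(A) = (A + 1)/(A + A) = (1 + A)/((2*A)) = (1 + A)*(1/(2*A)) = (1 + A)/(2*A))
L(a) = a² + 26*a
j(3)*L(Q(5)) = (2*3)*(((½)*(1 + 5)/5)*(26 + (½)*(1 + 5)/5)) = 6*(((½)*(⅕)*6)*(26 + (½)*(⅕)*6)) = 6*(3*(26 + ⅗)/5) = 6*((⅗)*(133/5)) = 6*(399/25) = 2394/25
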